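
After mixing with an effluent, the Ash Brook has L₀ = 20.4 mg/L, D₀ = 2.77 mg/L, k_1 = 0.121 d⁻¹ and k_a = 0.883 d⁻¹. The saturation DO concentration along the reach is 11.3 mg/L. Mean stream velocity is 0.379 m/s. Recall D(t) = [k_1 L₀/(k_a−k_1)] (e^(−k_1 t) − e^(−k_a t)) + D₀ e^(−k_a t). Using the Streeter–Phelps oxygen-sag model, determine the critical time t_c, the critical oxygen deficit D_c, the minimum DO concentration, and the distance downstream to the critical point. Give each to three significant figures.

With k_a/k_1 = 7.298 and 1 − D₀(k_a−k_1)/(k_1 L₀) = 0.1449,
t_c = ln(7.298 × 0.1449) / (0.883 − 0.121) = ln(1.057) / 0.7620 = 0.05579/0.7620 = 0.07322 d.
D_c = (k_1/k_a) L₀ e^(−k_1 t_c) = (0.121/0.883) × 20.4 × e^(−0.121×0.07322) = 0.1370 × 20.4 × 0.9912 = 2.771 mg/L.
Minimum DO = C_s − D_c = 11.3 − 2.771 = 8.529 mg/L.
x_c = v t_c = 0.379 m/s × 0.07322 d × 86400 s/d = 2398 m ≈ 2.40 km.

t_c ≈ 0.0732 d; D_c ≈ 2.77 mg/L; min DO ≈ 8.53 mg/L; x_c ≈ 2.40 km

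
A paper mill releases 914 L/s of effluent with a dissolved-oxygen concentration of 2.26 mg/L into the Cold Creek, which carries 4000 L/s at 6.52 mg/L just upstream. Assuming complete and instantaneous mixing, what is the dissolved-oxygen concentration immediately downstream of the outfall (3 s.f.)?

5.73 mg/L

Flow-weighted mixing: C = (Q_r C_r + Q_w C_w)/(Q_r + Q_w)
= (4000×6.52 + 914×2.26)/(4000 + 914) = 28150/4914 = 5.728 mg/L.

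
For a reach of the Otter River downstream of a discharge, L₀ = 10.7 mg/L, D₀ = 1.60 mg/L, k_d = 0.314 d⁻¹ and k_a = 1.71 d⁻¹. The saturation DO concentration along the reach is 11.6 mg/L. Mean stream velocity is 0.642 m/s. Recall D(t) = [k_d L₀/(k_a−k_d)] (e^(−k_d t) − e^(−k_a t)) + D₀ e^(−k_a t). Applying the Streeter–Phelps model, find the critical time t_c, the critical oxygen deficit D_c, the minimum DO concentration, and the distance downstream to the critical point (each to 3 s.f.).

t_c ≈ 0.431 d; D_c ≈ 1.72 mg/L; min DO ≈ 9.88 mg/L; x_c ≈ 23.9 km

t_c = [1/(k_a−k_d)] ln[(k_a/k_d)(1 − D₀(k_a−k_d)/(k_d L₀))]
= [1/(1.71−0.314)] ln[(1.71/0.314)(1 − 1.60×1.396/(0.314×10.7))]
= (1/1.396) ln[5.446 × 0.3352] = 0.7163 × ln(1.825) = 0.7163 × 0.6018 = 0.4311 d.
L(t_c) = L₀ e^(−k_d t_c) = 10.7 × 0.8734 = 9.345 mg/L, and at the critical point k_a D_c = k_d L, so D_c = (0.314/1.71) × 9.345 = 1.716 mg/L.
Minimum DO = C_s − D_c = 11.6 − 1.716 = 9.884 mg/L.
x_c = v t_c = 0.642 m/s × 0.4311 d × 86400 s/d = 23910 m ≈ 23.9 km.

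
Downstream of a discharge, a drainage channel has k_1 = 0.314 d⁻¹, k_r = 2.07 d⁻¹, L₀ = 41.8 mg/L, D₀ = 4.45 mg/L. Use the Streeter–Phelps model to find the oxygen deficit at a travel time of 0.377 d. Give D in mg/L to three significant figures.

D ≈ 5.25 mg/L

k_1 L₀/(k_r−k_1) = 0.314×41.8/(2.07−0.314) = 13.13/1.756 = 7.474 mg/L.
e^(−k_1 t) = e^(−0.314×0.3770) = 0.8884; e^(−k_r t) = e^(−2.07×0.3770) = 0.4582.
D = 7.474 × (0.8884 − 0.4582) + 4.45 × 0.4582 = 3.215 + 2.039 = 5.254 mg/L.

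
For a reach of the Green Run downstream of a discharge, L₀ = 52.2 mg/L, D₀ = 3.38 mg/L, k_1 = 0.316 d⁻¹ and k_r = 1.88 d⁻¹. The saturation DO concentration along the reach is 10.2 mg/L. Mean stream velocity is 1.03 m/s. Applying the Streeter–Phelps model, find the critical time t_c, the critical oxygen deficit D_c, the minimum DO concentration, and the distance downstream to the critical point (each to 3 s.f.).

t_c ≈ 0.893 d; D_c ≈ 6.62 mg/L; min DO ≈ 3.58 mg/L; x_c ≈ 79.5 km

With k_r/k_1 = 5.949 and 1 − D₀(k_r−k_1)/(k_1 L₀) = 0.6795,
t_c = ln(5.949 × 0.6795) / (1.88 − 0.316) = ln(4.043) / 1.564 = 1.397/1.564 = 0.8932 d.
L(t_c) = L₀ e^(−k_1 t_c) = 52.2 × 0.7541 = 39.36 mg/L, and at the critical point k_r D_c = k_1 L, so D_c = (0.316/1.88) × 39.36 = 6.616 mg/L.
Minimum DO = C_s − D_c = 10.2 − 6.616 = 3.584 mg/L.
x_c = v t_c = 1.03 m/s × 0.8932 d × 86400 s/d = 79490 m ≈ 79.5 km.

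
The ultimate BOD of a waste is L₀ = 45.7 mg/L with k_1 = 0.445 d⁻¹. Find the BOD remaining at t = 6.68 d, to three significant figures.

L ≈ 2.34 mg/L

L_t = L₀ e^(−k_1 t) = 45.7 × e^(−0.445×6.68) = 45.7 × 0.05117 = 2.338 mg/L.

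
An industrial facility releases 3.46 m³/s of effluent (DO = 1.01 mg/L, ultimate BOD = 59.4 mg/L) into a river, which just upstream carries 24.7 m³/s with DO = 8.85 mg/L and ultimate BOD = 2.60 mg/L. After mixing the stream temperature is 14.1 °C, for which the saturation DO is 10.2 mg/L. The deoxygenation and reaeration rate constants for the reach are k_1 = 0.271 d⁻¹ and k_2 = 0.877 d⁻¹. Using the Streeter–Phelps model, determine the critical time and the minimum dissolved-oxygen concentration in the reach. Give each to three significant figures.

Mixed DO = (24.7×8.85 + 3.46×1.01)/(24.7+3.46) = 222.1/28.16 = 7.887 mg/L.
Mixed L₀ = (24.7×2.60 + 3.46×59.4)/(28.16) = 269.7/28.16 = 9.579 mg/L.
Initial deficit D₀ = C_s − DO₀ = 10.2 − 7.887 = 2.313 mg/L.
t_c = (1/0.6060) ln[(0.877/0.271)(1 − 2.313×0.6060/(0.271×9.579))] = 1.650 × ln(1.489) = 0.6564 d.
D_c = (0.271/0.877) × 9.579 × e^(−0.271×0.6564) = 0.3090 × 9.579 × 0.8370 = 2.478 mg/L.
Minimum DO = 10.2 − 2.478 = 7.722 mg/L.

t_c ≈ 0.656 d; minimum DO ≈ 7.72 mg/L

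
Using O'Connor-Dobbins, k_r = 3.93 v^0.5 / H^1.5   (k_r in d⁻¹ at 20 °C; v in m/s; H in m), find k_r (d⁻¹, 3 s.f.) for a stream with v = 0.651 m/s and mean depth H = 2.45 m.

k_r ≈ 0.827 d⁻¹

k_r = 3.93 × 0.651^0.5 / 2.45^1.5 = 3.93 × 0.8068 / 3.835 = 0.8269 d⁻¹.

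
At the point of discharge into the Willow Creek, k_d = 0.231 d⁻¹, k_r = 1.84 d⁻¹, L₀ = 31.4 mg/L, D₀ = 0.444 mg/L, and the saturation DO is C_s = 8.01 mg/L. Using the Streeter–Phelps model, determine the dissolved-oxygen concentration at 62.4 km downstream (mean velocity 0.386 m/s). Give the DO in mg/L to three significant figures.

Travel time t = x/v = 62.4 km / (0.386 m/s) = 62400 m / 0.386 m/s = 161700 s = 1.871 d.
k_d L₀/(k_r−k_d) = 0.231×31.4/(1.84−0.231) = 7.253/1.609 = 4.508 mg/L.
e^(−k_d t) = e^(−0.231×1.871) = 0.6491; e^(−k_r t) = e^(−1.84×1.871) = 0.03198.
D = 4.508 × (0.6491 − 0.03198) + 0.444 × 0.03198 = 2.782 + 0.01420 = 2.796 mg/L.
DO = C_s − D = 8.01 − 2.796 = 5.214 mg/L.

DO ≈ 5.21 mg/L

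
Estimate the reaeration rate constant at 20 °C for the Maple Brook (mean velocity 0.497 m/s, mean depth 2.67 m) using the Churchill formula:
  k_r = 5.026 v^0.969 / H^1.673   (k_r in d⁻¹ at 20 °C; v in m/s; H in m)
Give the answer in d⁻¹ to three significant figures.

k_r = 5.026 × 0.497^0.969 / 2.67^1.673 = 5.026 × 0.5079 / 5.171 = 0.4937 d⁻¹.

k_r ≈ 0.494 d⁻¹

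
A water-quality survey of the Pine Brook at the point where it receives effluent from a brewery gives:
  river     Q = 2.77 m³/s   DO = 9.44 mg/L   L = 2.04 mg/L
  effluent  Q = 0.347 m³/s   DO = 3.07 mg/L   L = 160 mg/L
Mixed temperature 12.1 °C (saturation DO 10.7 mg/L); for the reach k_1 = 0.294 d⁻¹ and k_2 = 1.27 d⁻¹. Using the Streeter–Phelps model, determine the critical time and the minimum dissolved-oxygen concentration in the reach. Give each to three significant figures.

Mixed DO = (2.77×9.44 + 0.347×3.07)/(2.77+0.347) = 27.21/3.117 = 8.731 mg/L.
Mixed L₀ = (2.77×2.04 + 0.347×160)/(3.117) = 61.17/3.117 = 19.62 mg/L.
Initial deficit D₀ = C_s − DO₀ = 10.7 − 8.731 = 1.969 mg/L.
t_c = (1/0.9760) ln[(1.27/0.294)(1 − 1.969×0.9760/(0.294×19.62))] = 1.025 × ln(2.881) = 1.084 d.
D_c = (0.294/1.27) × 19.62 × e^(−0.294×1.084) = 0.2315 × 19.62 × 0.7271 = 3.303 mg/L.
Minimum DO = 10.7 − 3.303 = 7.397 mg/L.

t_c ≈ 1.08 d; minimum DO ≈ 7.40 mg/L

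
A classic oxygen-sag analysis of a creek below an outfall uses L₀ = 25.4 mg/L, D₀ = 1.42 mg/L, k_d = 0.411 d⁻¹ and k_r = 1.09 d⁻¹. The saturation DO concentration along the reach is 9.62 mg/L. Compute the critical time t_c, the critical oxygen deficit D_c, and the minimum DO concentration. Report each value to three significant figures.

t_c ≈ 1.29 d; D_c ≈ 5.63 mg/L; min DO ≈ 3.99 mg/L

With k_r/k_d = 2.652 and 1 − D₀(k_r−k_d)/(k_d L₀) = 0.9076,
t_c = ln(2.652 × 0.9076) / (1.09 − 0.411) = ln(2.407) / 0.6790 = 0.8784/0.6790 = 1.294 d.
L(t_c) = L₀ e^(−k_d t_c) = 25.4 × 0.5876 = 14.92 mg/L, and at the critical point k_r D_c = k_d L, so D_c = (0.411/1.09) × 14.92 = 5.628 mg/L.
Minimum DO = C_s − D_c = 9.62 − 5.628 = 3.992 mg/L.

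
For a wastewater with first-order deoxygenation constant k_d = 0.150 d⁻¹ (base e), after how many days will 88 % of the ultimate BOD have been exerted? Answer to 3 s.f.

y/L₀ = 1 − e^(−k_d t) = 0.88 ⇒ e^(−k_d t) = 0.120
t = −ln(0.120) / 0.150 = 2.120 / 0.150 = 14.14 d.

t ≈ 14.1 d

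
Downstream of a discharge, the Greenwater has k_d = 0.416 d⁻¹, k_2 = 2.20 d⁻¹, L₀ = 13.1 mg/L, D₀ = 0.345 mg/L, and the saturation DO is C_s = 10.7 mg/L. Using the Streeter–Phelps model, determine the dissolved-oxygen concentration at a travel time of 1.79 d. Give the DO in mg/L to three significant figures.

DO ≈ 9.30 mg/L

k_d L₀/(k_2−k_d) = 0.416×13.1/(2.20−0.416) = 5.450/1.784 = 3.055 mg/L.
e^(−k_d t) = e^(−0.416×1.790) = 0.4749; e^(−k_2 t) = e^(−2.20×1.790) = 0.01949.
D = 3.055 × (0.4749 − 0.01949) + 0.345 × 0.01949 = 1.391 + 0.006723 = 1.398 mg/L.
DO = C_s − D = 10.7 − 1.398 = 9.302 mg/L.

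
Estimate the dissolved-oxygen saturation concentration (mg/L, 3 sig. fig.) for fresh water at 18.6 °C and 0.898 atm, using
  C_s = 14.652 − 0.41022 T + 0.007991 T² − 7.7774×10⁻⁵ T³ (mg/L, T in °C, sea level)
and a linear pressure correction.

C_s ≈ 8.34 mg/L

At sea level: C_s = 14.652 − 0.41022×18.6 + 0.007991×18.6² − 7.7774×10⁻⁵×18.6³ = 9.286 mg/L.
Pressure correction: C_s' = 9.286 × 0.898 = 8.339 mg/L.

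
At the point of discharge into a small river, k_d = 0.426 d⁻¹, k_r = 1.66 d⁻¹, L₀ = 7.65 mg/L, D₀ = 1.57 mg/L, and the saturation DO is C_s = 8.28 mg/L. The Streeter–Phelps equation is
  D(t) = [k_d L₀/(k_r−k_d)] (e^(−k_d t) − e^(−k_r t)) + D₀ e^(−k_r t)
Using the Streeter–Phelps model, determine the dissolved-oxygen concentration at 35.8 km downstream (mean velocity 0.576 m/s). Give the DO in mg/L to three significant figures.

Travel time t = x/v = 35.8 km / (0.576 m/s) = 35800 m / 0.576 m/s = 62150 s = 0.7194 d.
k_d L₀/(k_r−k_d) = 0.426×7.65/(1.66−0.426) = 3.259/1.234 = 2.641 mg/L.
e^(−k_d t) = e^(−0.426×0.7194) = 0.7361; e^(−k_r t) = e^(−1.66×0.7194) = 0.3030.
D = 2.641 × (0.7361 − 0.3030) + 1.57 × 0.3030 = 1.144 + 0.4757 = 1.619 mg/L.
DO = C_s − D = 8.28 − 1.619 = 6.661 mg/L.

DO ≈ 6.66 mg/L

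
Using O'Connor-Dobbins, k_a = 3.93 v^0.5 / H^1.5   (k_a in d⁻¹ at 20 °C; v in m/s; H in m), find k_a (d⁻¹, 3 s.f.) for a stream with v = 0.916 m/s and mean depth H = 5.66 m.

k_a ≈ 0.279 d⁻¹

k_a = 3.93 × 0.916^0.5 / 5.66^1.5 = 3.93 × 0.9571 / 13.47 = 0.2793 d⁻¹.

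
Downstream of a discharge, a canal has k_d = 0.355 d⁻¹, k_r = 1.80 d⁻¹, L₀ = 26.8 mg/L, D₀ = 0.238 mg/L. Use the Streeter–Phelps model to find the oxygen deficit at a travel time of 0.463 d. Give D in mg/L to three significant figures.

k_d L₀/(k_r−k_d) = 0.355×26.8/(1.80−0.355) = 9.514/1.445 = 6.584 mg/L.
e^(−k_d t) = e^(−0.355×0.4630) = 0.8484; e^(−k_r t) = e^(−1.80×0.4630) = 0.4346.
D = 6.584 × (0.8484 − 0.4346) + 0.238 × 0.4346 = 2.725 + 0.1034 = 2.828 mg/L.

D ≈ 2.83 mg/L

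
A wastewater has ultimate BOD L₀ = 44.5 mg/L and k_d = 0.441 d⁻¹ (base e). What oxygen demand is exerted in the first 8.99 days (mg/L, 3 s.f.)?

y ≈ 43.7 mg/L

y_t = L₀(1 − e^(−k_d t)) = 44.5 × (1 − e^(−0.441×8.99))
= 44.5 × (1 − 0.01898) = 44.5 × 0.9810 = 43.66 mg/L.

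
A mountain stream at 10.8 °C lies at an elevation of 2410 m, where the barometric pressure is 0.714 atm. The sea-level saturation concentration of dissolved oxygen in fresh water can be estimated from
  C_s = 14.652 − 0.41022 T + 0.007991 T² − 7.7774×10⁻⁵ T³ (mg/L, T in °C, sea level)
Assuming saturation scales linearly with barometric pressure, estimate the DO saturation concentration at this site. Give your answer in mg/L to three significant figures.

At sea level: C_s = 14.652 − 0.41022×10.8 + 0.007991×10.8² − 7.7774×10⁻⁵×10.8³ = 11.06 mg/L.
Pressure correction: C_s' = 11.06 × 0.714 = 7.894 mg/L.

C_s ≈ 7.89 mg/L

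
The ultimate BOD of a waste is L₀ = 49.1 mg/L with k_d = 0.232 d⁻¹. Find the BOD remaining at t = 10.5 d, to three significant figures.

L_t = L₀ e^(−k_d t) = 49.1 × e^(−0.232×10.5) = 49.1 × 0.08751 = 4.297 mg/L.

L ≈ 4.30 mg/L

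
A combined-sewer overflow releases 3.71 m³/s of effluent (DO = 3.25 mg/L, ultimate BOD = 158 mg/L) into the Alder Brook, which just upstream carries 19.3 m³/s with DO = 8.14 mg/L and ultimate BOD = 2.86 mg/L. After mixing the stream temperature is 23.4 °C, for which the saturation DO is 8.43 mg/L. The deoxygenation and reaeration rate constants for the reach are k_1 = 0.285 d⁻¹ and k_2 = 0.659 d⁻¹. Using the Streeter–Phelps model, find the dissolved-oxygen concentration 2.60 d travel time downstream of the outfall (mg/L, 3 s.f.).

DO ≈ 1.94 mg/L

Mixed DO = (19.3×8.14 + 3.71×3.25)/(19.3+3.71) = 169.2/23.01 = 7.352 mg/L.
Mixed L₀ = (19.3×2.86 + 3.71×158)/(23.01) = 641.4/23.01 = 27.87 mg/L.
Initial deficit D₀ = C_s − DO₀ = 8.43 − 7.352 = 1.078 mg/L.
D(2.60) = [0.285×27.87/(0.659−0.285)](e^(−0.285×2.60) − e^(−0.659×2.60)) + 1.078 e^(−0.659×2.60)
= 21.24 × (0.4766 − 0.1803) + 1.078 × 0.1803 = 6.490 mg/L.
DO = 8.43 − 6.490 = 1.940 mg/L.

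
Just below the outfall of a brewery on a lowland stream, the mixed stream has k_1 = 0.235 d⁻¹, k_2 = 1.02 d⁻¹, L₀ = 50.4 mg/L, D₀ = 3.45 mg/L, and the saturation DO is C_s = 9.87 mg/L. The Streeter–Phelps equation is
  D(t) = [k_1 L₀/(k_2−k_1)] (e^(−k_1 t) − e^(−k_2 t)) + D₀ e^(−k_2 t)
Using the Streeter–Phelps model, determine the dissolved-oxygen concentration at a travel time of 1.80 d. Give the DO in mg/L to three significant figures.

k_1 L₀/(k_2−k_1) = 0.235×50.4/(1.02−0.235) = 11.84/0.7850 = 15.09 mg/L.
e^(−k_1 t) = e^(−0.235×1.800) = 0.6551; e^(−k_2 t) = e^(−1.02×1.800) = 0.1595.
D = 15.09 × (0.6551 − 0.1595) + 3.45 × 0.1595 = 7.478 + 0.5501 = 8.028 mg/L.
DO = C_s − D = 9.87 − 8.028 = 1.842 mg/L.

DO ≈ 1.84 mg/L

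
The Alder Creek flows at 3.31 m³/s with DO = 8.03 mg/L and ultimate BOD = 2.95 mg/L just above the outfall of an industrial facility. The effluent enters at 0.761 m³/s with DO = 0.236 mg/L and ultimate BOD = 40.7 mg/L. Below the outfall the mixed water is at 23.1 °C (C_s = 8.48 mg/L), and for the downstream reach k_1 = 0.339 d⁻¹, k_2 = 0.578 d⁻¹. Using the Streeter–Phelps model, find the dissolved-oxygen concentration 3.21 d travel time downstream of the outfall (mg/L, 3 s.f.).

DO ≈ 5.62 mg/L

Mixed DO = (3.31×8.03 + 0.761×0.236)/(3.31+0.761) = 26.76/4.071 = 6.573 mg/L.
Mixed L₀ = (3.31×2.95 + 0.761×40.7)/(4.071) = 40.74/4.071 = 10.01 mg/L.
Initial deficit D₀ = C_s − DO₀ = 8.48 − 6.573 = 1.907 mg/L.
D(3.21) = [0.339×10.01/(0.578−0.339)](e^(−0.339×3.21) − e^(−0.578×3.21)) + 1.907 e^(−0.578×3.21)
= 14.19 × (0.3368 − 0.1564) + 1.907 × 0.1564 = 2.859 mg/L.
DO = 8.48 − 2.859 = 5.621 mg/L.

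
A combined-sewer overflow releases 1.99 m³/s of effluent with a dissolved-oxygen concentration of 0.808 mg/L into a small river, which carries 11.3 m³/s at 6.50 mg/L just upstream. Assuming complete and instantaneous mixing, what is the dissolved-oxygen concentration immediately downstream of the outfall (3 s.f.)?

5.65 mg/L

Flow-weighted mixing: C = (Q_r C_r + Q_w C_w)/(Q_r + Q_w)
= (11.3×6.50 + 1.99×0.808)/(11.3 + 1.99) = 75.06/13.29 = 5.648 mg/L.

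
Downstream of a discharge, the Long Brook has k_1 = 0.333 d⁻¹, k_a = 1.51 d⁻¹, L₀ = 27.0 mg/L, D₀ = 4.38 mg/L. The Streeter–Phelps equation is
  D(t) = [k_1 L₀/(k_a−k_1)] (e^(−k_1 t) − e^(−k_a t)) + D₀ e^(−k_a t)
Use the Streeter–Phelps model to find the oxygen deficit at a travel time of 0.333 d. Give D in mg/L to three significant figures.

D ≈ 4.87 mg/L

k_1 L₀/(k_a−k_1) = 0.333×27.0/(1.51−0.333) = 8.991/1.177 = 7.639 mg/L.
e^(−k_1 t) = e^(−0.333×0.3330) = 0.8950; e^(−k_a t) = e^(−1.51×0.3330) = 0.6048.
D = 7.639 × (0.8950 − 0.6048) + 4.38 × 0.6048 = 2.217 + 2.649 = 4.866 mg/L.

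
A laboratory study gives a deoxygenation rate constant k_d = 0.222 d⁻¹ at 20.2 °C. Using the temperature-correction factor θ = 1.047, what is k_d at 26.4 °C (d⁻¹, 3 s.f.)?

k_d ≈ 0.295 d⁻¹

k_d(T₂) = k_d(T₁) · θ^(T₂−T₁) = 0.222 × 1.047^(26.4−20.2)
= 0.222 × 1.047^6.20 = 0.222 × 1.329 = 0.2951 d⁻¹.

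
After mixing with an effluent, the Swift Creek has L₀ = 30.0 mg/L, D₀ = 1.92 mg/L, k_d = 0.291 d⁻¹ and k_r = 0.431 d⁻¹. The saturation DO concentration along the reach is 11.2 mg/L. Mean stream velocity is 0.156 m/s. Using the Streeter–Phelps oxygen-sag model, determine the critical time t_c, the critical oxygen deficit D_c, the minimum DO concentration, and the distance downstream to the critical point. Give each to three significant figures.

t_c ≈ 2.58 d; D_c ≈ 9.55 mg/L; min DO ≈ 1.65 mg/L; x_c ≈ 34.8 km

At the critical point dD/dt = 0, so k_d L₀ e^(−k_d t) = k_r D. Substituting D(t) from the Streeter–Phelps equation and solving for t gives
t_c = ln[(k_r/k_d)(1 − D₀(k_r−k_d)/(k_d L₀))] / (k_r−k_d).
Here k_r−k_d = 0.1400 d⁻¹ and 1 − D₀(k_r−k_d)/(k_d L₀) = 1 − 1.92×0.1400/(0.291×30.0) = 0.9692, so
t_c = ln(1.481 × 0.9692) / 0.1400 = 0.3615 / 0.1400 = 2.582 d.
L(t_c) = L₀ e^(−k_d t_c) = 30.0 × 0.4717 = 14.15 mg/L, and at the critical point k_r D_c = k_d L, so D_c = (0.291/0.431) × 14.15 = 9.554 mg/L.
Minimum DO = C_s − D_c = 11.2 − 9.554 = 1.646 mg/L.
x_c = v t_c = 0.156 m/s × 2.582 d × 86400 s/d = 34800 m ≈ 34.8 km.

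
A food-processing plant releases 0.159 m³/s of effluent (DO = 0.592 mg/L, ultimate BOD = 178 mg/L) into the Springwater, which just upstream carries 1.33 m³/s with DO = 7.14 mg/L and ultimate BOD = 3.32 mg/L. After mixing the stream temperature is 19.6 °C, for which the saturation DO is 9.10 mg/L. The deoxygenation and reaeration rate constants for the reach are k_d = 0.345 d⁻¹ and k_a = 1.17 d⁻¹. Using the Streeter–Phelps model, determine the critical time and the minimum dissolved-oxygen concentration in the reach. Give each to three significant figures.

Mixed DO = (1.33×7.14 + 0.159×0.592)/(1.33+0.159) = 9.590/1.489 = 6.441 mg/L.
Mixed L₀ = (1.33×3.32 + 0.159×178)/(1.489) = 32.72/1.489 = 21.97 mg/L.
Initial deficit D₀ = C_s − DO₀ = 9.10 − 6.441 = 2.659 mg/L.
t_c = (1/0.8250) ln[(1.17/0.345)(1 − 2.659×0.8250/(0.345×21.97))] = 1.212 × ln(2.410) = 1.066 d.
D_c = (0.345/1.17) × 21.97 × e^(−0.345×1.066) = 0.2949 × 21.97 × 0.6922 = 4.485 mg/L.
Minimum DO = 9.10 − 4.485 = 4.615 mg/L.

t_c ≈ 1.07 d; minimum DO ≈ 4.61 mg/L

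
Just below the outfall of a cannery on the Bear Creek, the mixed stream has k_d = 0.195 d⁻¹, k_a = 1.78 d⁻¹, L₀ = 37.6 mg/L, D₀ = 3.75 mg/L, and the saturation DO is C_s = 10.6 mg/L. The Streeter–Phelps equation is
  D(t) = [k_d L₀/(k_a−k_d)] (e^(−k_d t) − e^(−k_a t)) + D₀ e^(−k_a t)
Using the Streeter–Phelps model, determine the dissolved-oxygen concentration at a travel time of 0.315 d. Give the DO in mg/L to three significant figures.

k_d L₀/(k_a−k_d) = 0.195×37.6/(1.78−0.195) = 7.332/1.585 = 4.626 mg/L.
e^(−k_d t) = e^(−0.195×0.3150) = 0.9404; e^(−k_a t) = e^(−1.78×0.3150) = 0.5708.
D = 4.626 × (0.9404 − 0.5708) + 3.75 × 0.5708 = 1.710 + 2.141 = 3.850 mg/L.
DO = C_s − D = 10.6 − 3.850 = 6.750 mg/L.

DO ≈ 6.75 mg/L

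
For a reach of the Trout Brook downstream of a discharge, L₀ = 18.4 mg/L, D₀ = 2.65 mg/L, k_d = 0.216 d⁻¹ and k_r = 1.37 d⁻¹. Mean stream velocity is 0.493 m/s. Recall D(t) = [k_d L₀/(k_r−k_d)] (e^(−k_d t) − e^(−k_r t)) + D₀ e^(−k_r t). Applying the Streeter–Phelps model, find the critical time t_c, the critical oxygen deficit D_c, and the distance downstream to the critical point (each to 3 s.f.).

t_c ≈ 0.329 d; D_c ≈ 2.70 mg/L; x_c ≈ 14.0 km

At the critical point dD/dt = 0, so k_d L₀ e^(−k_d t) = k_r D. Substituting D(t) from the Streeter–Phelps equation and solving for t gives
t_c = ln[(k_r/k_d)(1 − D₀(k_r−k_d)/(k_d L₀))] / (k_r−k_d).
Here k_r−k_d = 1.154 d⁻¹ and 1 − D₀(k_r−k_d)/(k_d L₀) = 1 − 2.65×1.154/(0.216×18.4) = 0.2306, so
t_c = ln(6.343 × 0.2306) / 1.154 = 0.3800 / 1.154 = 0.3293 d.
D_c = (k_d/k_r) L₀ e^(−k_d t_c) = (0.216/1.37) × 18.4 × e^(−0.216×0.3293) = 0.1577 × 18.4 × 0.9313 = 2.702 mg/L.
x_c = v t_c = 0.493 m/s × 0.3293 d × 86400 s/d = 14030 m ≈ 14.0 km.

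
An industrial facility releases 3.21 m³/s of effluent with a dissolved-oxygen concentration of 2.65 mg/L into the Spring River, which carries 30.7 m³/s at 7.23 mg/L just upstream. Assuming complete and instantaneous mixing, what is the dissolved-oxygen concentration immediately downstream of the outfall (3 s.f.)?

Flow-weighted mixing: C = (Q_r C_r + Q_w C_w)/(Q_r + Q_w)
= (30.7×7.23 + 3.21×2.65)/(30.7 + 3.21) = 230.5/33.91 = 6.796 mg/L.

6.80 mg/L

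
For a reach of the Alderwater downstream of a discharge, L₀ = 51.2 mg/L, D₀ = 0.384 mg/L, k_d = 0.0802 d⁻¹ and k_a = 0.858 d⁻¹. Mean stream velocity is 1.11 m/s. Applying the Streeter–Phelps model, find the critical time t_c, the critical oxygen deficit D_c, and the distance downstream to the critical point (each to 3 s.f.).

t_c = [1/(k_a−k_d)] ln[(k_a/k_d)(1 − D₀(k_a−k_d)/(k_d L₀))]
= [1/(0.858−0.0802)] ln[(0.858/0.0802)(1 − 0.384×0.7778/(0.0802×51.2))]
= (1/0.7778) ln[10.70 × 0.9273] = 1.286 × ln(9.920) = 1.286 × 2.295 = 2.950 d.
L(t_c) = L₀ e^(−k_d t_c) = 51.2 × 0.7893 = 40.41 mg/L, and at the critical point k_a D_c = k_d L, so D_c = (0.0802/0.858) × 40.41 = 3.778 mg/L.
x_c = v t_c = 1.11 m/s × 2.950 d × 86400 s/d = 282900 m ≈ 283 km.

t_c ≈ 2.95 d; D_c ≈ 3.78 mg/L; x_c ≈ 283 km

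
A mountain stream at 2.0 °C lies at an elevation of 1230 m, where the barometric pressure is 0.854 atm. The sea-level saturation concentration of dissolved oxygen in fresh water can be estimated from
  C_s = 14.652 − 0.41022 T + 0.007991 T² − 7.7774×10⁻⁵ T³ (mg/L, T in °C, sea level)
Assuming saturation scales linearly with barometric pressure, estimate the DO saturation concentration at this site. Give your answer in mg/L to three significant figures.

At sea level: C_s = 14.652 − 0.41022×2.0 + 0.007991×2.0² − 7.7774×10⁻⁵×2.0³ = 13.86 mg/L.
Pressure correction: C_s' = 13.86 × 0.854 = 11.84 mg/L.

C_s ≈ 11.8 mg/L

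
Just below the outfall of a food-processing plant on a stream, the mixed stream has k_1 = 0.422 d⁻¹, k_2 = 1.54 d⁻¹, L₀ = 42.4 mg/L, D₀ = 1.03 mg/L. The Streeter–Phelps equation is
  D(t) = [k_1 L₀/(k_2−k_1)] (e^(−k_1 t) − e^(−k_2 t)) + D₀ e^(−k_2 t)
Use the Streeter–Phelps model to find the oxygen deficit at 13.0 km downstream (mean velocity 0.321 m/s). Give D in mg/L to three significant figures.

Travel time t = x/v = 13.0 km / (0.321 m/s) = 13000 m / 0.321 m/s = 40500 s = 0.4687 d.
k_1 L₀/(k_2−k_1) = 0.422×42.4/(1.54−0.422) = 17.89/1.118 = 16.00 mg/L.
e^(−k_1 t) = e^(−0.422×0.4687) = 0.8205; e^(−k_2 t) = e^(−1.54×0.4687) = 0.4859.
D = 16.00 × (0.8205 − 0.4859) + 1.03 × 0.4859 = 5.356 + 0.5004 = 5.857 mg/L.

D ≈ 5.86 mg/L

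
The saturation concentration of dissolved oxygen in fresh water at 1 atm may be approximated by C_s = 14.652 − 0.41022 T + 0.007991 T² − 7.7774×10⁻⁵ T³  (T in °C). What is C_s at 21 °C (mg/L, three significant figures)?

C_s ≈ 8.84 mg/L

C_s = 14.652 − 0.41022×21 + 0.007991×21² − 7.7774×10⁻⁵×21³ = 8.841 mg/L.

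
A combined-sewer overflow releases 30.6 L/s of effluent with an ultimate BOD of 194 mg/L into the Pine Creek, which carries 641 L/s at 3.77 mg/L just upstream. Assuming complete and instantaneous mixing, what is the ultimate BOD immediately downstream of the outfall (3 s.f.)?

Flow-weighted mixing: C = (Q_r C_r + Q_w C_w)/(Q_r + Q_w)
= (641×3.77 + 30.6×194)/(641 + 30.6) = 8353/671.6 = 12.44 mg/L.

12.4 mg/L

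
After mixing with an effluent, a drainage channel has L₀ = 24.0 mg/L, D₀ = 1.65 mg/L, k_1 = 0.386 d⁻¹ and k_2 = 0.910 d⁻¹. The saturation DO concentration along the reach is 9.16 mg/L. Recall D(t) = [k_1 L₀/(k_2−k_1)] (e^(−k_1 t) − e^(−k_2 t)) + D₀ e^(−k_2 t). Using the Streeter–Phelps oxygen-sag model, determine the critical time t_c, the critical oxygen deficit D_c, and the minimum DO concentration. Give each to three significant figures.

t_c = [1/(k_2−k_1)] ln[(k_2/k_1)(1 − D₀(k_2−k_1)/(k_1 L₀))]
= [1/(0.910−0.386)] ln[(0.910/0.386)(1 − 1.65×0.5240/(0.386×24.0))]
= (1/0.5240) ln[2.358 × 0.9067] = 1.908 × ln(2.137) = 1.908 × 0.7596 = 1.450 d.
D_c = (k_1/k_2) L₀ e^(−k_1 t_c) = (0.386/0.910) × 24.0 × e^(−0.386×1.450) = 0.4242 × 24.0 × 0.5715 = 5.818 mg/L.
Minimum DO = C_s − D_c = 9.16 − 5.818 = 3.342 mg/L.

t_c ≈ 1.45 d; D_c ≈ 5.82 mg/L; min DO ≈ 3.34 mg/L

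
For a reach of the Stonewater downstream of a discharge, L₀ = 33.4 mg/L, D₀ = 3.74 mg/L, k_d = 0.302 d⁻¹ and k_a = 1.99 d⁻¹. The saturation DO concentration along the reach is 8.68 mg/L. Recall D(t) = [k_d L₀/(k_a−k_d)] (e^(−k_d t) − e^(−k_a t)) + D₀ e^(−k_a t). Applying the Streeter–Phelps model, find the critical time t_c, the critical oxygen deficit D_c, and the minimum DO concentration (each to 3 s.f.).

At the critical point dD/dt = 0, so k_d L₀ e^(−k_d t) = k_a D. Substituting D(t) from the Streeter–Phelps equation and solving for t gives
t_c = ln[(k_a/k_d)(1 − D₀(k_a−k_d)/(k_d L₀))] / (k_a−k_d).
Here k_a−k_d = 1.688 d⁻¹ and 1 − D₀(k_a−k_d)/(k_d L₀) = 1 − 3.74×1.688/(0.302×33.4) = 0.3741, so
t_c = ln(6.589 × 0.3741) / 1.688 = 0.9023 / 1.688 = 0.5345 d.
D_c = (k_d/k_a) L₀ e^(−k_d t_c) = (0.302/1.99) × 33.4 × e^(−0.302×0.5345) = 0.1518 × 33.4 × 0.8509 = 4.313 mg/L.
Minimum DO = C_s − D_c = 8.68 − 4.313 = 4.367 mg/L.

t_c ≈ 0.535 d; D_c ≈ 4.31 mg/L; min DO ≈ 4.37 mg/L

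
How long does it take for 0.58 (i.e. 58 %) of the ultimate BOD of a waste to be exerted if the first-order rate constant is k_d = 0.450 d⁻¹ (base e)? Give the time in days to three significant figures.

y/L₀ = 1 − e^(−k_d t) = 0.58 ⇒ e^(−k_d t) = 0.420
t = −ln(0.420) / 0.450 = 0.8675 / 0.450 = 1.928 d.

t ≈ 1.93 d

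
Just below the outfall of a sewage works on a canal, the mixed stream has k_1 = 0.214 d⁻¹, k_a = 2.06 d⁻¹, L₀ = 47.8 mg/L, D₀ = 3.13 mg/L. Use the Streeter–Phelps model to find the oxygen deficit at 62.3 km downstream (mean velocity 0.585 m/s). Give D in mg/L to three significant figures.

Travel time t = x/v = 62.3 km / (0.585 m/s) = 62300 m / 0.585 m/s = 106500 s = 1.233 d.
k_1 L₀/(k_a−k_1) = 0.214×47.8/(2.06−0.214) = 10.23/1.846 = 5.541 mg/L.
e^(−k_1 t) = e^(−0.214×1.233) = 0.7681; e^(−k_a t) = e^(−2.06×1.233) = 0.07893.
D = 5.541 × (0.7681 − 0.07893) + 3.13 × 0.07893 = 3.819 + 0.2471 = 4.066 mg/L.

D ≈ 4.07 mg/L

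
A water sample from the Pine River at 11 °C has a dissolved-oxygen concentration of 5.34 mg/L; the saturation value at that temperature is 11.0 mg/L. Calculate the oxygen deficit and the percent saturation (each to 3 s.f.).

D ≈ 5.66 mg/L; 48.5 % saturation

D = C_s − C = 11.0 − 5.34 = 5.66 mg/L.
% saturation = 5.34/11.0 × 100 = 48.5 %.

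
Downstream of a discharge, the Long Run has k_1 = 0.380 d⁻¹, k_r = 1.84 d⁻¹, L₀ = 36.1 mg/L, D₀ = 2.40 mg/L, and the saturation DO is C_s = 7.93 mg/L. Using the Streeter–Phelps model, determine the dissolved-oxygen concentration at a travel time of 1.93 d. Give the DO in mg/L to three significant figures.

k_1 L₀/(k_r−k_1) = 0.380×36.1/(1.84−0.380) = 13.72/1.460 = 9.396 mg/L.
e^(−k_1 t) = e^(−0.380×1.930) = 0.4803; e^(−k_r t) = e^(−1.84×1.930) = 0.02869.
D = 9.396 × (0.4803 − 0.02869) + 2.40 × 0.02869 = 4.243 + 0.06886 = 4.312 mg/L.
DO = C_s − D = 7.93 − 4.312 = 3.618 mg/L.

DO ≈ 3.62 mg/L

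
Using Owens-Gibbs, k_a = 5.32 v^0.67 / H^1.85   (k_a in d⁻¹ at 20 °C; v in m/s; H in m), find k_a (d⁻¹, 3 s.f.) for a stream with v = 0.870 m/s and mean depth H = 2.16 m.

k_a ≈ 1.17 d⁻¹

k_a = 5.32 × 0.870^0.67 / 2.16^1.85 = 5.32 × 0.9109 / 4.157 = 1.166 d⁻¹.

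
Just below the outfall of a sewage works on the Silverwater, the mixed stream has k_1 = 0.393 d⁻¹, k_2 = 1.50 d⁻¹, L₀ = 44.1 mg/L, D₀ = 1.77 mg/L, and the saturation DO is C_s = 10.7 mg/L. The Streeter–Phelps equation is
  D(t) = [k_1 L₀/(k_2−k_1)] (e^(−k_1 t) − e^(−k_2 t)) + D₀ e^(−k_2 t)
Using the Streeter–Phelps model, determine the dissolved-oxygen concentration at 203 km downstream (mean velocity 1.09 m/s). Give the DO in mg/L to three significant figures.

DO ≈ 4.54 mg/L

Travel time t = x/v = 203 km / (1.09 m/s) = 203000 m / 1.09 m/s = 186200 s = 2.156 d.
k_1 L₀/(k_2−k_1) = 0.393×44.1/(1.50−0.393) = 17.33/1.107 = 15.66 mg/L.
e^(−k_1 t) = e^(−0.393×2.156) = 0.4286; e^(−k_2 t) = e^(−1.50×2.156) = 0.03943.
D = 15.66 × (0.4286 − 0.03943) + 1.77 × 0.03943 = 6.094 + 0.06979 = 6.163 mg/L.
DO = C_s − D = 10.7 − 6.163 = 4.537 mg/L.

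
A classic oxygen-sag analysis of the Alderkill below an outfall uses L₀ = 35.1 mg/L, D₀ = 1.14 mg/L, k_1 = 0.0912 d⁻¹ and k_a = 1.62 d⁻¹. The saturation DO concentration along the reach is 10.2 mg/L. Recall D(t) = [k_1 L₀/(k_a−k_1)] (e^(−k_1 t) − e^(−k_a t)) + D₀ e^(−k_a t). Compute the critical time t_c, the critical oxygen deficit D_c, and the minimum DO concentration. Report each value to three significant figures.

At the critical point dD/dt = 0, so k_1 L₀ e^(−k_1 t) = k_a D. Substituting D(t) from the Streeter–Phelps equation and solving for t gives
t_c = ln[(k_a/k_1)(1 − D₀(k_a−k_1)/(k_1 L₀))] / (k_a−k_1).
Here k_a−k_1 = 1.529 d⁻¹ and 1 − D₀(k_a−k_1)/(k_1 L₀) = 1 − 1.14×1.529/(0.0912×35.1) = 0.4556, so
t_c = ln(17.76 × 0.4556) / 1.529 = 2.091 / 1.529 = 1.368 d.
D_c = (k_1/k_a) L₀ e^(−k_1 t_c) = (0.0912/1.62) × 35.1 × e^(−0.0912×1.368) = 0.05630 × 35.1 × 0.8827 = 1.744 mg/L.
Minimum DO = C_s − D_c = 10.2 − 1.744 = 8.456 mg/L.

t_c ≈ 1.37 d; D_c ≈ 1.74 mg/L; min DO ≈ 8.46 mg/L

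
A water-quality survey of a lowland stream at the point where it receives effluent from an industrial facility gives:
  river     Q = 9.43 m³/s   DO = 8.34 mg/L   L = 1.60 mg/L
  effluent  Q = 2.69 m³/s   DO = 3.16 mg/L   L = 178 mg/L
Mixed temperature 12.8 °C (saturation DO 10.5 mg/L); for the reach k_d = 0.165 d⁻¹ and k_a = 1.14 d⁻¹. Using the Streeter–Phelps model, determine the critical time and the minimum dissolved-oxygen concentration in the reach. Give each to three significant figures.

t_c ≈ 1.31 d; minimum DO ≈ 5.75 mg/L

Mixed DO = (9.43×8.34 + 2.69×3.16)/(9.43+2.69) = 87.15/12.12 = 7.190 mg/L.
Mixed L₀ = (9.43×1.60 + 2.69×178)/(12.12) = 493.9/12.12 = 40.75 mg/L.
Initial deficit D₀ = C_s − DO₀ = 10.5 − 7.190 = 3.310 mg/L.
t_c = (1/0.9750) ln[(1.14/0.165)(1 − 3.310×0.9750/(0.165×40.75))] = 1.026 × ln(3.593) = 1.312 d.
D_c = (0.165/1.14) × 40.75 × e^(−0.165×1.312) = 0.1447 × 40.75 × 0.8054 = 4.750 mg/L.
Minimum DO = 10.5 − 4.750 = 5.750 mg/L.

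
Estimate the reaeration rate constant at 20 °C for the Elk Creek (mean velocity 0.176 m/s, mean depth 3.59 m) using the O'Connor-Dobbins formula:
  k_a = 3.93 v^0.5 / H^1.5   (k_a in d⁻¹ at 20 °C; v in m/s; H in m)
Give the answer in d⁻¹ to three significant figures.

k_a = 3.93 × 0.176^0.5 / 3.59^1.5 = 3.93 × 0.4195 / 6.802 = 0.2424 d⁻¹.

k_a ≈ 0.242 d⁻¹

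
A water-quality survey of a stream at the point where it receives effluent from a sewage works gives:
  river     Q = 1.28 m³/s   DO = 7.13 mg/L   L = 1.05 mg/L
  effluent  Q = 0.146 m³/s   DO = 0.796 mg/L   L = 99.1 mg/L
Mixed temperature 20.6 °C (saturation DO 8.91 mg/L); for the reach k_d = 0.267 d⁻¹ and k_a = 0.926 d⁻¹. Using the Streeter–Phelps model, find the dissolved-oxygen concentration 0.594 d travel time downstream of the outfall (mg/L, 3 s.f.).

Mixed DO = (1.28×7.13 + 0.146×0.796)/(1.28+0.146) = 9.243/1.426 = 6.481 mg/L.
Mixed L₀ = (1.28×1.05 + 0.146×99.1)/(1.426) = 15.81/1.426 = 11.09 mg/L.
Initial deficit D₀ = C_s − DO₀ = 8.91 − 6.481 = 2.429 mg/L.
D(0.594) = [0.267×11.09/(0.926−0.267)](e^(−0.267×0.594) − e^(−0.926×0.594)) + 2.429 e^(−0.926×0.594)
= 4.493 × (0.8533 − 0.5769) + 2.429 × 0.5769 = 2.643 mg/L.
DO = 8.91 − 2.643 = 6.267 mg/L.

DO ≈ 6.27 mg/L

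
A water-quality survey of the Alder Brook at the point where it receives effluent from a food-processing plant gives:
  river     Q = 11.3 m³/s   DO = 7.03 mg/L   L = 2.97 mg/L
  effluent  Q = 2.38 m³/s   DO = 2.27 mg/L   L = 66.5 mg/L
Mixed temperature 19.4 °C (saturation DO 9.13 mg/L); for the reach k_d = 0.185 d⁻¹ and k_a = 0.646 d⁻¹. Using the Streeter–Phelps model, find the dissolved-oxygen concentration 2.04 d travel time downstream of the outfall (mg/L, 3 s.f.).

Mixed DO = (11.3×7.03 + 2.38×2.27)/(11.3+2.38) = 84.84/13.68 = 6.202 mg/L.
Mixed L₀ = (11.3×2.97 + 2.38×66.5)/(13.68) = 191.8/13.68 = 14.02 mg/L.
Initial deficit D₀ = C_s − DO₀ = 9.13 − 6.202 = 2.928 mg/L.
D(2.04) = [0.185×14.02/(0.646−0.185)](e^(−0.185×2.04) − e^(−0.646×2.04)) + 2.928 e^(−0.646×2.04)
= 5.627 × (0.6856 − 0.2677) + 2.928 × 0.2677 = 3.136 mg/L.
DO = 9.13 − 3.136 = 5.994 mg/L.

DO ≈ 5.99 mg/L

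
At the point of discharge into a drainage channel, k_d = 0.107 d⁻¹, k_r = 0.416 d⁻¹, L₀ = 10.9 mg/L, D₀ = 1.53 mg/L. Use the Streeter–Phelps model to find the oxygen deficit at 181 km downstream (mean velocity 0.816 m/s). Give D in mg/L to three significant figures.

D ≈ 2.10 mg/L

Travel time t = x/v = 181 km / (0.816 m/s) = 181000 m / 0.816 m/s = 221800 s = 2.567 d.
k_d L₀/(k_r−k_d) = 0.107×10.9/(0.416−0.107) = 1.166/0.3090 = 3.774 mg/L.
e^(−k_d t) = e^(−0.107×2.567) = 0.7598; e^(−k_r t) = e^(−0.416×2.567) = 0.3437.
D = 3.774 × (0.7598 − 0.3437) + 1.53 × 0.3437 = 1.571 + 0.5259 = 2.096 mg/L.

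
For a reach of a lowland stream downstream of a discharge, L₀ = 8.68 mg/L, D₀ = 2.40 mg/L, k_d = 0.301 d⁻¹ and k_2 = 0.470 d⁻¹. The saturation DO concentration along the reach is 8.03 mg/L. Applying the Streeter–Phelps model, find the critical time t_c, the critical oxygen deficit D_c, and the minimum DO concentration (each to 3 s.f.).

At the critical point dD/dt = 0, so k_d L₀ e^(−k_d t) = k_2 D. Substituting D(t) from the Streeter–Phelps equation and solving for t gives
t_c = ln[(k_2/k_d)(1 − D₀(k_2−k_d)/(k_d L₀))] / (k_2−k_d).
Here k_2−k_d = 0.1690 d⁻¹ and 1 − D₀(k_2−k_d)/(k_d L₀) = 1 − 2.40×0.1690/(0.301×8.68) = 0.8448, so
t_c = ln(1.561 × 0.8448) / 0.1690 = 0.2769 / 0.1690 = 1.639 d.
D_c = (k_d/k_2) L₀ e^(−k_d t_c) = (0.301/0.470) × 8.68 × e^(−0.301×1.639) = 0.6404 × 8.68 × 0.6107 = 3.395 mg/L.
Minimum DO = C_s − D_c = 8.03 − 3.395 = 4.635 mg/L.

t_c ≈ 1.64 d; D_c ≈ 3.39 mg/L; min DO ≈ 4.64 mg/L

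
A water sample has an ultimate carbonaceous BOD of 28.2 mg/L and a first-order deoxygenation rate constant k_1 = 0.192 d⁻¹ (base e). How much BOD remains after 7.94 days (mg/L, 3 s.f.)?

L_t = L₀ e^(−k_1 t) = 28.2 × e^(−0.192×7.94) = 28.2 × 0.2177 = 6.140 mg/L.

L ≈ 6.14 mg/L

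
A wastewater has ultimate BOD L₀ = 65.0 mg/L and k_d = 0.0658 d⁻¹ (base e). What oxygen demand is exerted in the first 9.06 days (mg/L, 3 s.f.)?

y_t = L₀(1 − e^(−k_d t)) = 65.0 × (1 − e^(−0.0658×9.06))
= 65.0 × (1 − 0.5509) = 65.0 × 0.4491 = 29.19 mg/L.

y ≈ 29.2 mg/L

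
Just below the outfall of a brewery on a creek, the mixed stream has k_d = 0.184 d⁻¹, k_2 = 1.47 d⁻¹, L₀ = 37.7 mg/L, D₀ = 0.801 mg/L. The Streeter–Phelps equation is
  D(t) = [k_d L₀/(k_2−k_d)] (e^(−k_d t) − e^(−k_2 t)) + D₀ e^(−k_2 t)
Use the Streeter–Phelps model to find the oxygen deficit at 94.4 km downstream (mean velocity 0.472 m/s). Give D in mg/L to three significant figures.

D ≈ 3.37 mg/L

Travel time t = x/v = 94.4 km / (0.472 m/s) = 94400 m / 0.472 m/s = 200000 s = 2.315 d.
k_d L₀/(k_2−k_d) = 0.184×37.7/(1.47−0.184) = 6.937/1.286 = 5.394 mg/L.
e^(−k_d t) = e^(−0.184×2.315) = 0.6532; e^(−k_2 t) = e^(−1.47×2.315) = 0.03328.
D = 5.394 × (0.6532 − 0.03328) + 0.801 × 0.03328 = 3.344 + 0.02666 = 3.370 mg/L.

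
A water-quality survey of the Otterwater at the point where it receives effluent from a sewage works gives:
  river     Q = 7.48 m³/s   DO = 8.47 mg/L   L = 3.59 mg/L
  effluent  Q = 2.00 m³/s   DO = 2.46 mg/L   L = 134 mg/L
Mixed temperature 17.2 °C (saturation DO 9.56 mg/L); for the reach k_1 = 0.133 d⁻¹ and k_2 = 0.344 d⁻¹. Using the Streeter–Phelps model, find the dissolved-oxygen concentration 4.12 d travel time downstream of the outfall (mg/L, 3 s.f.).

Mixed DO = (7.48×8.47 + 2.00×2.46)/(7.48+2.00) = 68.28/9.480 = 7.202 mg/L.
Mixed L₀ = (7.48×3.59 + 2.00×134)/(9.480) = 294.9/9.480 = 31.10 mg/L.
Initial deficit D₀ = C_s − DO₀ = 9.56 − 7.202 = 2.358 mg/L.
D(4.12) = [0.133×31.10/(0.344−0.133)](e^(−0.133×4.12) − e^(−0.344×4.12)) + 2.358 e^(−0.344×4.12)
= 19.60 × (0.5781 − 0.2424) + 2.358 × 0.2424 = 7.154 mg/L.
DO = 9.56 − 7.154 = 2.406 mg/L.

DO ≈ 2.41 mg/L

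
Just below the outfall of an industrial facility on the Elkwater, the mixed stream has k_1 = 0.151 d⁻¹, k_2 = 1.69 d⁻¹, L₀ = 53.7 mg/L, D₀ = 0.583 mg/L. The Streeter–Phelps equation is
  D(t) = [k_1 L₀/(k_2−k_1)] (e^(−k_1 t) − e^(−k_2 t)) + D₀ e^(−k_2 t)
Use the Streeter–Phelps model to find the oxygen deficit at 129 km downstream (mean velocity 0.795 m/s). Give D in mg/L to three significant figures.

Travel time t = x/v = 129 km / (0.795 m/s) = 129000 m / 0.795 m/s = 162300 s = 1.878 d.
k_1 L₀/(k_2−k_1) = 0.151×53.7/(1.69−0.151) = 8.109/1.539 = 5.269 mg/L.
e^(−k_1 t) = e^(−0.151×1.878) = 0.7531; e^(−k_2 t) = e^(−1.69×1.878) = 0.04184.
D = 5.269 × (0.7531 − 0.04184) + 0.583 × 0.04184 = 3.747 + 0.02439 = 3.772 mg/L.

D ≈ 3.77 mg/L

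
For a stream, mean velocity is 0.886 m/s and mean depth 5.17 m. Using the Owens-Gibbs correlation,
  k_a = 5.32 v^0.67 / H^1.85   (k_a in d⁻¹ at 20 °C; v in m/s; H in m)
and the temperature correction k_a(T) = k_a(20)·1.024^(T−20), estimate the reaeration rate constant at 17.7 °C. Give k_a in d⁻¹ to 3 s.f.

k_a(20) = 5.32 × 0.886^0.67 / 5.17^1.85 = 5.32 × 0.9221 / 20.89 = 0.2348 d⁻¹.
k_a(17.7) = 0.2348 × 1.024^(17.7−20) = 0.2348 × 0.9469 = 0.2224 d⁻¹.

k_a ≈ 0.222 d⁻¹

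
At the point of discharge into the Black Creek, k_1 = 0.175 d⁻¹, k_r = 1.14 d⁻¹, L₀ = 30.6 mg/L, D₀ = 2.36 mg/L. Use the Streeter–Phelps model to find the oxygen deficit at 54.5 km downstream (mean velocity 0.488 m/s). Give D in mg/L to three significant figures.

D ≈ 3.70 mg/L

Travel time t = x/v = 54.5 km / (0.488 m/s) = 54500 m / 0.488 m/s = 111700 s = 1.293 d.
k_1 L₀/(k_r−k_1) = 0.175×30.6/(1.14−0.175) = 5.355/0.9650 = 5.549 mg/L.
e^(−k_1 t) = e^(−0.175×1.293) = 0.7976; e^(−k_r t) = e^(−1.14×1.293) = 0.2291.
D = 5.549 × (0.7976 − 0.2291) + 2.36 × 0.2291 = 3.154 + 0.5407 = 3.695 mg/L.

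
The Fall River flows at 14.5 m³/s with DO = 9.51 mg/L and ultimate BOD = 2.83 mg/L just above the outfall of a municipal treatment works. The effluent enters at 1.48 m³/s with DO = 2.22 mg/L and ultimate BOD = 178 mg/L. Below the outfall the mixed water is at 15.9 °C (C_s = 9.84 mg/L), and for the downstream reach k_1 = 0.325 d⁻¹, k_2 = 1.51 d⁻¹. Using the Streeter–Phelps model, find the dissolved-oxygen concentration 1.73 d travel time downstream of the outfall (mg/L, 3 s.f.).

DO ≈ 7.17 mg/L

Mixed DO = (14.5×9.51 + 1.48×2.22)/(14.5+1.48) = 141.2/15.98 = 8.835 mg/L.
Mixed L₀ = (14.5×2.83 + 1.48×178)/(15.98) = 304.5/15.98 = 19.05 mg/L.
Initial deficit D₀ = C_s − DO₀ = 9.84 − 8.835 = 1.005 mg/L.
D(1.73) = [0.325×19.05/(1.51−0.325)](e^(−0.325×1.73) − e^(−1.51×1.73)) + 1.005 e^(−1.51×1.73)
= 5.226 × (0.5699 − 0.07337) + 1.005 × 0.07337 = 2.669 mg/L.
DO = 9.84 − 2.669 = 7.171 mg/L.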